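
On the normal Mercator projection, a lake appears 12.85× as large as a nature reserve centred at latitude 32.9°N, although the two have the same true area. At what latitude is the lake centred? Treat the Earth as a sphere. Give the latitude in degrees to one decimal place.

For equal true areas on Mercator, apparent areas scale as sec²φ, so the ratio is cos²φ₂ / cos²φ₁.
cos²φ₂ / cos²φ₁ = 12.85  ⇒  cos φ₁ = cos 32.9° / √12.85 = 0.8396/3.585 = 0.2342.
φ₁ = arccos(0.2342) ≈ 76.5°.

76.5°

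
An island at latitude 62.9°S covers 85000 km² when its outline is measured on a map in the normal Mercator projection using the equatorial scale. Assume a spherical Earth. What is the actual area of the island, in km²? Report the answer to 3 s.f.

17600 km²

The Mercator projection is conformal; its linear scale factor is the same in every direction and equals sec φ = 1/cos φ.
Areal scale = k² = sec²φ = 1/cos²(62.9°) = 1/0.4555² = 4.819.
True area = apparent / (areal scale) = 85000 / 4.819 ≈ 17600 km².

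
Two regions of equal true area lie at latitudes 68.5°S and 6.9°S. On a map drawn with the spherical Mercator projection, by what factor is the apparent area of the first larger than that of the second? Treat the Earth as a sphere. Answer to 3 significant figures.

7.34

Mercator is conformal with k = sec φ, so areal scale = k² = sec²φ.
At 68.5°: sec²(68.5°) = 1/0.3665² = 7.445.
At 6.9°: sec²(6.9°) = 1/0.9928² = 1.015.
Ratio = 7.445/1.015 = cos²(6.9°)/cos²(68.5°) ≈ 7.34.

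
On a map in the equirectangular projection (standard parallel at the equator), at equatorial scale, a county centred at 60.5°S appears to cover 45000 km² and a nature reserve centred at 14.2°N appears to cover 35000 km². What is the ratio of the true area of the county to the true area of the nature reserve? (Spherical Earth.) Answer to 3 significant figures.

0.653

On the plate carrée, areal scale = h·k = 1 × sec φ, so true area = apparent × cos φ.
True area of county: 45000 × cos(60.5°) = 45000 × 0.4924 = 22160 km².
True area of nature reserve: 35000 × cos(14.2°) = 35000 × 0.9694 = 33930 km².
Ratio = 22160 / 33930 ≈ 0.653.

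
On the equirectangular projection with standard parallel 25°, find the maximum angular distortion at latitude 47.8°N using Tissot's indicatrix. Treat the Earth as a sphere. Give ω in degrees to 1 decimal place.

In the equirectangular projection with standard parallel φ₀ = 25° (x = Rλ cos φ₀, y = Rφ), meridians are true-scale (h = 1) and the parallel scale is k = cos φ₀ / cos φ.
At 47.8°: h = 1.000, k = 1.349; principal scales a = 1.349, b = 1.000.
sin(ω/2) = (a − b)/(a + b) = 0.3492/2.349 = 0.1487, so ω = 2 arcsin(0.1487) ≈ 17.1°.

17.1°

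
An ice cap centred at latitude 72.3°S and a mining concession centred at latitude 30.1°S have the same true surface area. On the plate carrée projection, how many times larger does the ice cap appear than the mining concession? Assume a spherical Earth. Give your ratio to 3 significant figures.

2.85

In the plate carrée (x = Rλ, y = Rφ), meridians are true-scale (h = 1) and parallels are stretched by k = sec φ.
Areal scale at 72.3°: h·k = 1.000 × 3.289 = 3.289.
Areal scale at 30.1°: h·k = 1.000 × 1.156 = 1.156.
Ratio = 3.289/1.156 ≈ 2.85.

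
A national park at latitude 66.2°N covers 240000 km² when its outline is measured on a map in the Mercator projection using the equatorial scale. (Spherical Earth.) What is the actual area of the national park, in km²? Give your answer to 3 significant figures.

The Mercator projection is conformal; its linear scale factor is the same in every direction and equals sec φ = 1/cos φ.
Areal scale = k² = sec²φ = 1/cos²(66.2°) = 1/0.4035² = 6.141.
True area = apparent / (areal scale) = 240000 / 6.141 ≈ 39100 km².

39100 km²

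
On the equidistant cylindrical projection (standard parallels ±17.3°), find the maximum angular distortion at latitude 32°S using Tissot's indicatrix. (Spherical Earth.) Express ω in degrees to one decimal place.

6.8°

In the equirectangular projection with standard parallel φ₀ = 17.3° (x = Rλ cos φ₀, y = Rφ), meridians are true-scale (h = 1) and the parallel scale is k = cos φ₀ / cos φ.
At 32°: h = 1.000, k = 1.126; principal scales a = 1.126, b = 1.000.
sin(ω/2) = (a − b)/(a + b) = 0.1258/2.126 = 0.05919, so ω = 2 arcsin(0.05919) ≈ 6.8°.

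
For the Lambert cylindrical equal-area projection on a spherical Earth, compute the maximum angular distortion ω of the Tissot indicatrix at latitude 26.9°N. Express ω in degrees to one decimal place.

13.1°

The Lambert cylindrical equal-area projection is the cylindrical equal-area projection with its standard parallel at the equator (φ₀ = 0). A cylindrical equal-area projection with standard parallel φ₀ has meridian scale h = cos φ / cos φ₀ and parallel scale k = cos φ₀ / cos φ (so areas are preserved, h·k = 1).
At 26.9°: h = 0.8918, k = 1.121; principal scales a = 1.121, b = 0.8918.
sin(ω/2) = (a − b)/(a + b) = 0.2295/2.013 = 0.1140, so ω = 2 arcsin(0.1140) ≈ 13.1°.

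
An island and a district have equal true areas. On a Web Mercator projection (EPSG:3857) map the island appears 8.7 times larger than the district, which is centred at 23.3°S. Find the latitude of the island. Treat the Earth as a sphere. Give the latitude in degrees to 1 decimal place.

71.9°

For equal true areas on Mercator, apparent areas scale as sec²φ, so the ratio is cos²φ₂ / cos²φ₁.
cos²φ₂ / cos²φ₁ = 8.7  ⇒  cos φ₁ = cos 23.3° / √8.7 = 0.9184/2.950 = 0.3114.
φ₁ = arccos(0.3114) ≈ 71.9°.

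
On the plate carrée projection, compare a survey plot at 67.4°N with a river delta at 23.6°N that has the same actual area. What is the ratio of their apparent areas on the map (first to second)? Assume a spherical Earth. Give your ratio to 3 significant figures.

In the plate carrée (x = Rλ, y = Rφ), meridians are true-scale (h = 1) and parallels are stretched by k = sec φ.
Areal scale at 67.4°: h·k = 1.000 × 2.602 = 2.602.
Areal scale at 23.6°: h·k = 1.000 × 1.091 = 1.091.
Ratio = 2.602/1.091 ≈ 2.38.

2.38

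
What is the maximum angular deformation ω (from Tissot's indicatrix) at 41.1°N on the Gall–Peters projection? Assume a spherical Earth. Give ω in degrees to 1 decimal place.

The Gall–Peters projection is cylindrical equal-area with φ₀ = 45°. For cylindrical equal-area with standard parallel φ₀, h = cos φ / cos φ₀ and k = cos φ₀ / cos φ, so h·k = 1.
At 41.1°: h = 1.066, k = 0.9384; principal scales a = 1.066, b = 0.9384.
sin(ω/2) = (a − b)/(a + b) = 0.1273/2.004 = 0.06355, so ω = 2 arcsin(0.06355) ≈ 7.3°.

7.3°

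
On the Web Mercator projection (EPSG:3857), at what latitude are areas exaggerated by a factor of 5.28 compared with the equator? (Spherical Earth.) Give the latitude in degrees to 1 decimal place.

Mercator areal scale is sec²φ.
sec²φ = 5.28  ⇒  cos²φ = 0.1894  ⇒  cos φ = 0.4352.
φ = arccos(0.4352) ≈ 64.2°.

64.2°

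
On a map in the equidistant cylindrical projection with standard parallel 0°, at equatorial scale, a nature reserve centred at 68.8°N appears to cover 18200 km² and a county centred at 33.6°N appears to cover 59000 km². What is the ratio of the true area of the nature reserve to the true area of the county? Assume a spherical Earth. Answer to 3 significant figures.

On the plate carrée, areal scale = h·k = 1 × sec φ, so true area = apparent × cos φ.
True area of nature reserve: 18200 × cos(68.8°) = 18200 × 0.3616 = 6582 km².
True area of county: 59000 × cos(33.6°) = 59000 × 0.8329 = 49140 km².
Ratio = 6582 / 49140 ≈ 0.134.

0.134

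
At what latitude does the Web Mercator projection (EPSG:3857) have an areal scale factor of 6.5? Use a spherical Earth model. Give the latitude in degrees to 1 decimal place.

66.9°

Mercator areal scale is sec²φ.
sec²φ = 6.5  ⇒  cos²φ = 0.1538  ⇒  cos φ = 0.3922.
φ = arccos(0.3922) ≈ 66.9°.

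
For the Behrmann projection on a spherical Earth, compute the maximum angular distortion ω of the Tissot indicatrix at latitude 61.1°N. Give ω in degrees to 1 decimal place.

The Behrmann projection is cylindrical equal-area with φ₀ = 30°. A cylindrical equal-area projection with standard parallel φ₀ has meridian scale h = cos φ / cos φ₀ and parallel scale k = cos φ₀ / cos φ (so areas are preserved, h·k = 1).
At 61.1°: h = 0.5580, k = 1.792; principal scales a = 1.792, b = 0.5580.
sin(ω/2) = (a − b)/(a + b) = 1.234/2.350 = 0.5251, so ω = 2 arcsin(0.5251) ≈ 63.3°.

63.3°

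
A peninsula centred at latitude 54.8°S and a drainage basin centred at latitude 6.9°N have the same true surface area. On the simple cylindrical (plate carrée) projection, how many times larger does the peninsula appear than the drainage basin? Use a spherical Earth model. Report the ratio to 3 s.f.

In the plate carrée (x = Rλ, y = Rφ), meridians are true-scale (h = 1) and parallels are stretched by k = sec φ.
Areal scale at 54.8°: h·k = 1.000 × 1.735 = 1.735.
Areal scale at 6.9°: h·k = 1.000 × 1.007 = 1.007.
Ratio = 1.735/1.007 ≈ 1.72.

1.72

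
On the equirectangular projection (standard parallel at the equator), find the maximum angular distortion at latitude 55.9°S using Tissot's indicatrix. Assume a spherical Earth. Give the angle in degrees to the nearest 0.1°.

32.7°

In the plate carrée (x = Rλ, y = Rφ), meridians are true-scale (h = 1) and parallels are stretched by k = sec φ.
At 55.9°: h = 1.000, k = 1.784; principal scales a = 1.784, b = 1.000.
sin(ω/2) = (a − b)/(a + b) = 0.7837/2.784 = 0.2815, so ω = 2 arcsin(0.2815) ≈ 32.7°.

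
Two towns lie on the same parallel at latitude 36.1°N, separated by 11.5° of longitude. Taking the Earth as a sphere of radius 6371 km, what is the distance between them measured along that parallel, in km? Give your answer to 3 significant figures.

1030 km

Arc length along a parallel = R cos φ · Δλ (with Δλ in radians).
= 6371 × cos 36.1° × (11.5° × π/180) = 6371 × 0.8080 × 0.2007 ≈ 1030 km.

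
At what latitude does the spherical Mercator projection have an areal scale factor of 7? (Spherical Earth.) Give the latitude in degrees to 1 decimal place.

67.8°

Mercator areal scale is sec²φ.
sec²φ = 7  ⇒  cos²φ = 0.1429  ⇒  cos φ = 0.3780.
φ = arccos(0.3780) ≈ 67.8°.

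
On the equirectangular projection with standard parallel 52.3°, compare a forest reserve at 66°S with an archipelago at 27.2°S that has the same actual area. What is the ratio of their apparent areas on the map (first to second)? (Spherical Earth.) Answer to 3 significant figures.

With standard parallel φ₀ = 52.3°, the equirectangular projection gives x = Rλ cos φ₀, y = Rφ, so h = 1 and k = cos 52.3° / cos φ.
Areal scale at 66°: h·k = 1.000 × 1.503 = 1.503.
Areal scale at 27.2°: h·k = 1.000 × 0.6876 = 0.6876.
Ratio = 1.503/0.6876 ≈ 2.19.

2.19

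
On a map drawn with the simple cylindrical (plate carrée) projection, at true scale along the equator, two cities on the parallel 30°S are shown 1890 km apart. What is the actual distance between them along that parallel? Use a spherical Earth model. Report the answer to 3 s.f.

1640 km

For the equirectangular projection with φ₀ = 0 (plate carrée), h = 1 along meridians and k = sec φ along parallels.
Along the parallel at 30°, map distances are exaggerated by k = sec 30° = 1.155.
True distance = 1890 / 1.155 = 1890 × cos 30° ≈ 1640 km.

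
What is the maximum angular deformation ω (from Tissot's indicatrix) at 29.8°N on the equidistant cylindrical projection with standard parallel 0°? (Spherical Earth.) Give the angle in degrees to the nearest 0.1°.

Plate carrée maps x = Rλ, y = Rφ. The meridian scale is h = 1 and the parallel scale is k = 1/cos φ = sec φ.
At 29.8°: h = 1.000, k = 1.152; principal scales a = 1.152, b = 1.000.
sin(ω/2) = (a − b)/(a + b) = 0.1524/2.152 = 0.07080, so ω = 2 arcsin(0.07080) ≈ 8.1°.

8.1°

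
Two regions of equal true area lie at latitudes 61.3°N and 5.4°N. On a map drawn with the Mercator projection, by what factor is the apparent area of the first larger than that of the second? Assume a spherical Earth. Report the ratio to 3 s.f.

Mercator is conformal with k = sec φ, so areal scale = k² = sec²φ.
At 61.3°: sec²(61.3°) = 1/0.4802² = 4.336.
At 5.4°: sec²(5.4°) = 1/0.9956² = 1.009.
Ratio = 4.336/1.009 = cos²(5.4°)/cos²(61.3°) ≈ 4.30.

4.30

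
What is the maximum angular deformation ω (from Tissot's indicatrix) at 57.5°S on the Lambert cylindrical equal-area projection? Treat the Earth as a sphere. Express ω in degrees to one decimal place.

67.0°

The Lambert cylindrical equal-area projection is the cylindrical equal-area projection with its standard parallel at the equator (φ₀ = 0). A cylindrical equal-area projection with standard parallel φ₀ has meridian scale h = cos φ / cos φ₀ and parallel scale k = cos φ₀ / cos φ (so areas are preserved, h·k = 1).
At 57.5°: h = 0.5373, k = 1.861; principal scales a = 1.861, b = 0.5373.
sin(ω/2) = (a − b)/(a + b) = 1.324/2.398 = 0.5520, so ω = 2 arcsin(0.5520) ≈ 67.0°.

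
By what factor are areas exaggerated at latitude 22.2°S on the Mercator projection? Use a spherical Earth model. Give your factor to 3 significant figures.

1.17

Mercator is conformal, so the point scale is isotropic: h = k = sec φ = 1/cos φ.
Areal scale = k² = sec²φ = 1/cos²(22.2°) = 1/0.9259² = 1.167.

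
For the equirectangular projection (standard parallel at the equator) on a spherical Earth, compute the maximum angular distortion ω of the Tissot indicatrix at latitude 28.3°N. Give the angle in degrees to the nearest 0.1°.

7.3°

In the plate carrée (x = Rλ, y = Rφ), meridians are true-scale (h = 1) and parallels are stretched by k = sec φ.
At 28.3°: h = 1.000, k = 1.136; principal scales a = 1.136, b = 1.000.
sin(ω/2) = (a − b)/(a + b) = 0.1357/2.136 = 0.06356, so ω = 2 arcsin(0.06356) ≈ 7.3°.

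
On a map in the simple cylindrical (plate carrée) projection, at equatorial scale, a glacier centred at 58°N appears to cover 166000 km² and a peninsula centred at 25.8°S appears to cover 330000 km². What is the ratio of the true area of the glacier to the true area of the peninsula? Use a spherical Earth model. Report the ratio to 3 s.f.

0.296

On the plate carrée, areal scale = h·k = 1 × sec φ, so true area = apparent × cos φ.
True area of glacier: 166000 × cos(58°) = 166000 × 0.5299 = 87970 km².
True area of peninsula: 330000 × cos(25.8°) = 330000 × 0.9003 = 297100 km².
Ratio = 87970 / 297100 ≈ 0.296.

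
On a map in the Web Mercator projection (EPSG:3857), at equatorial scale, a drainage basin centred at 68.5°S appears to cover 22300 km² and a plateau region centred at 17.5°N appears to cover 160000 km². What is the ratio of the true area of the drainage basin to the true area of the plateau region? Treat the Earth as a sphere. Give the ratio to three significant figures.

0.0206

Since Mercator area scale is 1/cos²φ, the true area equals the apparent area multiplied by cos²φ.
True area of drainage basin: 22300 × cos²(68.5°) = 22300 × 0.1343 = 2995 km².
True area of plateau region: 160000 × cos²(17.5°) = 160000 × 0.9096 = 145500 km².
Ratio = 2995 / 145500 ≈ 0.0206.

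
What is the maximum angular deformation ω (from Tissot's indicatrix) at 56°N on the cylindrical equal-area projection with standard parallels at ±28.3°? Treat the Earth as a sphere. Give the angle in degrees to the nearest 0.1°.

50.3°

Cylindrical equal-area (φ₀ = 28.3°): h = cos φ / cos 28.3° along meridians, k = cos 28.3° / cos φ along parallels; h·k = 1.
At 56°: h = 0.6351, k = 1.575; principal scales a = 1.575, b = 0.6351.
sin(ω/2) = (a − b)/(a + b) = 0.9394/2.210 = 0.4252, so ω = 2 arcsin(0.4252) ≈ 50.3°.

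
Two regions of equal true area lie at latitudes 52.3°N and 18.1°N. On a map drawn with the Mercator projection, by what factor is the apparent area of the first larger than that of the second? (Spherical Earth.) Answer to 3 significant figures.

On Mercator, area is exaggerated by sec²φ = 1/cos²φ.
At 52.3°: sec²(52.3°) = 1/0.6115² = 2.674.
At 18.1°: sec²(18.1°) = 1/0.9505² = 1.107.
Ratio = 2.674/1.107 = cos²(18.1°)/cos²(52.3°) ≈ 2.42.

2.42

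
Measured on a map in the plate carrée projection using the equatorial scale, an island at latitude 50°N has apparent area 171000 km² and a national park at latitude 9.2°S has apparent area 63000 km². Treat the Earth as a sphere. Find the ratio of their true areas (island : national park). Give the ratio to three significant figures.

1.77

On the plate carrée, areal scale = h·k = 1 × sec φ, so true area = apparent × cos φ.
True area of island: 171000 × cos(50°) = 171000 × 0.6428 = 109900 km².
True area of national park: 63000 × cos(9.2°) = 63000 × 0.9871 = 62190 km².
Ratio = 109900 / 62190 ≈ 1.77.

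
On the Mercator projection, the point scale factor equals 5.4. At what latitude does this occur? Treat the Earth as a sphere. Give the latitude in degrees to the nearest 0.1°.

79.3°

Mercator scale is k = sec φ = 1/cos φ.
1/cos φ = 5.4  ⇒  cos φ = 0.1852  ⇒  φ = arccos(0.1852) ≈ 79.3°.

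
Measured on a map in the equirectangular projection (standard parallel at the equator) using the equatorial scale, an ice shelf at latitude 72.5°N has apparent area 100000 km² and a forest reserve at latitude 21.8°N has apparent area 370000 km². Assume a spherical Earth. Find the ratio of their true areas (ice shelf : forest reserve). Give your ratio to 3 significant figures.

0.0875

On the plate carrée, areal scale = h·k = 1 × sec φ, so true area = apparent × cos φ.
True area of ice shelf: 100000 × cos(72.5°) = 100000 × 0.3007 = 30070 km².
True area of forest reserve: 370000 × cos(21.8°) = 370000 × 0.9285 = 343500 km².
Ratio = 30070 / 343500 ≈ 0.0875.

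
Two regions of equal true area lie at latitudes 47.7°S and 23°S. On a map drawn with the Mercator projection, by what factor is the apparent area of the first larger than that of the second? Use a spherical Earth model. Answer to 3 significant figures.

Mercator is conformal with k = sec φ, so areal scale = k² = sec²φ.
At 47.7°: sec²(47.7°) = 1/0.6730² = 2.208.
At 23°: sec²(23°) = 1/0.9205² = 1.180.
Ratio = 2.208/1.180 = cos²(23°)/cos²(47.7°) ≈ 1.87.

1.87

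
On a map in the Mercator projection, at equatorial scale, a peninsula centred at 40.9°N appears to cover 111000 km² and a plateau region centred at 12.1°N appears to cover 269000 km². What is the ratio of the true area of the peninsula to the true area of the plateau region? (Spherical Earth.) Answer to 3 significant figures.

0.247

Since Mercator area scale is 1/cos²φ, the true area equals the apparent area multiplied by cos²φ.
True area of peninsula: 111000 × cos²(40.9°) = 111000 × 0.5713 = 63420 km².
True area of plateau region: 269000 × cos²(12.1°) = 269000 × 0.9561 = 257200 km².
Ratio = 63420 / 257200 ≈ 0.247.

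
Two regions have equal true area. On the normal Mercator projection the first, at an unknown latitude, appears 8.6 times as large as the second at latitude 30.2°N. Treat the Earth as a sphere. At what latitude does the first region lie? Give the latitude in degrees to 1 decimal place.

72.9°

For equal true areas on Mercator, apparent areas scale as sec²φ, so the ratio is cos²φ₂ / cos²φ₁.
cos²φ₂ / cos²φ₁ = 8.6  ⇒  cos φ₁ = cos 30.2° / √8.6 = 0.8643/2.933 = 0.2947.
φ₁ = arccos(0.2947) ≈ 72.9°.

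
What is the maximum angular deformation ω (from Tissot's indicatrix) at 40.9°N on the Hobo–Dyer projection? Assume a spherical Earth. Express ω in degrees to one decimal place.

5.5°

The Hobo–Dyer projection is cylindrical equal-area with φ₀ = 37.5°. A cylindrical equal-area projection with standard parallel φ₀ has meridian scale h = cos φ / cos φ₀ and parallel scale k = cos φ₀ / cos φ (so areas are preserved, h·k = 1).
At 40.9°: h = 0.9527, k = 1.050; principal scales a = 1.050, b = 0.9527.
sin(ω/2) = (a − b)/(a + b) = 0.09688/2.002 = 0.04838, so ω = 2 arcsin(0.04838) ≈ 5.5°.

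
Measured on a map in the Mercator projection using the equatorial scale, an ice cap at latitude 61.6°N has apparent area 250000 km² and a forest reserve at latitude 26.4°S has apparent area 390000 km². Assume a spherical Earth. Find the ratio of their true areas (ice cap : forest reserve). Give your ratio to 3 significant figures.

0.181

Since Mercator area scale is 1/cos²φ, the true area equals the apparent area multiplied by cos²φ.
True area of ice cap: 250000 × cos²(61.6°) = 250000 × 0.2262 = 56550 km².
True area of forest reserve: 390000 × cos²(26.4°) = 390000 × 0.8023 = 312900 km².
Ratio = 56550 / 312900 ≈ 0.181.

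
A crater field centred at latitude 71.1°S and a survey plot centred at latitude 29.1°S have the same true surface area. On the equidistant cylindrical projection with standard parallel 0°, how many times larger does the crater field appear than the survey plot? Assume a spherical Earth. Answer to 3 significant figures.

2.70

In the plate carrée (x = Rλ, y = Rφ), meridians are true-scale (h = 1) and parallels are stretched by k = sec φ.
Areal scale at 71.1°: h·k = 1.000 × 3.087 = 3.087.
Areal scale at 29.1°: h·k = 1.000 × 1.144 = 1.144.
Ratio = 3.087/1.144 ≈ 2.70.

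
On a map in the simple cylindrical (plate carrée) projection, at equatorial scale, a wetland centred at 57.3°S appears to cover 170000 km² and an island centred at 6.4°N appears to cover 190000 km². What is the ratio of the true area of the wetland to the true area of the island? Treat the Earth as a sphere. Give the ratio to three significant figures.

On the plate carrée, areal scale = h·k = 1 × sec φ, so true area = apparent × cos φ.
True area of wetland: 170000 × cos(57.3°) = 170000 × 0.5402 = 91840 km².
True area of island: 190000 × cos(6.4°) = 190000 × 0.9938 = 188800 km².
Ratio = 91840 / 188800 ≈ 0.486.

0.486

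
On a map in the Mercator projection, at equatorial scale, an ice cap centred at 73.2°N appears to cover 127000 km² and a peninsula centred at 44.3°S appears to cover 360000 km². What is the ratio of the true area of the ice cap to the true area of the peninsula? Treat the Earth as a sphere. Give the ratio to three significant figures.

On Mercator the areal scale is sec²φ, so true area = apparent × cos²φ.
True area of ice cap: 127000 × cos²(73.2°) = 127000 × 0.08354 = 10610 km².
True area of peninsula: 360000 × cos²(44.3°) = 360000 × 0.5122 = 184400 km².
Ratio = 10610 / 184400 ≈ 0.0575.

0.0575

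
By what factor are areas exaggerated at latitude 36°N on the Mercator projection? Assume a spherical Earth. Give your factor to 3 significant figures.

Mercator is conformal, so the point scale is isotropic: h = k = sec φ = 1/cos φ.
Areal scale = k² = sec²φ = 1/cos²(36°) = 1/0.8090² = 1.528.

1.53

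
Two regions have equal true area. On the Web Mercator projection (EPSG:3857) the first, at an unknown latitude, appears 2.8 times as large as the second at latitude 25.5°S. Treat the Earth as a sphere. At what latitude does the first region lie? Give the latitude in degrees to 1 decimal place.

57.4°

For equal true areas on Mercator, apparent areas scale as sec²φ, so the ratio is cos²φ₂ / cos²φ₁.
cos²φ₂ / cos²φ₁ = 2.8  ⇒  cos φ₁ = cos 25.5° / √2.8 = 0.9026/1.673 = 0.5394.
φ₁ = arccos(0.5394) ≈ 57.4°.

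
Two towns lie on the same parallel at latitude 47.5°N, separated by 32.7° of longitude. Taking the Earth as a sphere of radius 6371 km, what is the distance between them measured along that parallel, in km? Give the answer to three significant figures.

2460 km

Arc length along a parallel = R cos φ · Δλ (with Δλ in radians).
= 6371 × cos 47.5° × (32.7° × π/180) = 6371 × 0.6756 × 0.5707 ≈ 2460 km.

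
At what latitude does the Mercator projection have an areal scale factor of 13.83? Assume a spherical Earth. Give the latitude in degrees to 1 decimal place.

74.4°

Mercator areal scale is sec²φ.
sec²φ = 13.83  ⇒  cos²φ = 0.07231  ⇒  cos φ = 0.2689.
φ = arccos(0.2689) ≈ 74.4°.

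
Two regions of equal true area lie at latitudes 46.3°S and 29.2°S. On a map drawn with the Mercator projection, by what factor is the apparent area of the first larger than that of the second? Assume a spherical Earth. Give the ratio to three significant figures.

1.60

Mercator areal scale is sec²φ.
At 46.3°: sec²(46.3°) = 1/0.6909² = 2.095.
At 29.2°: sec²(29.2°) = 1/0.8729² = 1.312.
Ratio = 2.095/1.312 = cos²(29.2°)/cos²(46.3°) ≈ 1.60.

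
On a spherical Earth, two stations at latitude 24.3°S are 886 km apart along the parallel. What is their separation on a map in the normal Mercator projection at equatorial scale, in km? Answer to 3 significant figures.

972 km

For Mercator, h = k = sec φ (a conformal cylindrical projection has a single point scale, 1/cos φ).
Along the parallel, k = sec 24.3° = 1/0.9114 = 1.097.
Map distance = 886 × 1.097 ≈ 972 km.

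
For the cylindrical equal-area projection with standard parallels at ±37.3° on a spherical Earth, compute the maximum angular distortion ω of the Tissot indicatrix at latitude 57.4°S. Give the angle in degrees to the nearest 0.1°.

A cylindrical equal-area projection with standard parallel φ₀ has meridian scale h = cos φ / cos φ₀ and parallel scale k = cos φ₀ / cos φ (so areas are preserved, h·k = 1).
At 57.4°: h = 0.6773, k = 1.476; principal scales a = 1.476, b = 0.6773.
sin(ω/2) = (a − b)/(a + b) = 0.7992/2.154 = 0.3711, so ω = 2 arcsin(0.3711) ≈ 43.6°.

43.6°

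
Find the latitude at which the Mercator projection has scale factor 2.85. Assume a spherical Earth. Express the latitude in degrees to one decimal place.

Mercator scale is k = sec φ = 1/cos φ.
1/cos φ = 2.85  ⇒  cos φ = 0.3509  ⇒  φ = arccos(0.3509) ≈ 69.5°.

69.5°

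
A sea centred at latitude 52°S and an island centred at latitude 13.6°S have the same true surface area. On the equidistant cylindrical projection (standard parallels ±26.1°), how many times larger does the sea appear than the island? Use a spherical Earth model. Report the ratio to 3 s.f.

The equidistant cylindrical projection with φ₀ = 26.1° has h = 1 (meridians true) and k = cos φ₀ / cos φ along parallels.
Areal scale at 52°: h·k = 1.000 × 1.459 = 1.459.
Areal scale at 13.6°: h·k = 1.000 × 0.9239 = 0.9239.
Ratio = 1.459/0.9239 ≈ 1.58.

1.58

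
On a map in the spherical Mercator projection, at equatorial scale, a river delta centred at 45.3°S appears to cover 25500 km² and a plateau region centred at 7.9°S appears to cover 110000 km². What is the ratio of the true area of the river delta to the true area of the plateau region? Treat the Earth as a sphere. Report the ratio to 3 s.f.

Mercator's areal exaggeration is sec²φ; hence true area = (apparent area) · cos²φ.
True area of river delta: 25500 × cos²(45.3°) = 25500 × 0.4948 = 12620 km².
True area of plateau region: 110000 × cos²(7.9°) = 110000 × 0.9811 = 107900 km².
Ratio = 12620 / 107900 ≈ 0.117.

0.117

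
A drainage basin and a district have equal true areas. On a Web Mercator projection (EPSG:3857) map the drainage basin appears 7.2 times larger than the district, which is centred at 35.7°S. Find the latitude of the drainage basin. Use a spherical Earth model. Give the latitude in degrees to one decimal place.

72.4°

For equal true areas on Mercator, apparent areas scale as sec²φ, so the ratio is cos²φ₂ / cos²φ₁.
cos²φ₂ / cos²φ₁ = 7.2  ⇒  cos φ₁ = cos 35.7° / √7.2 = 0.8121/2.683 = 0.3026.
φ₁ = arccos(0.3026) ≈ 72.4°.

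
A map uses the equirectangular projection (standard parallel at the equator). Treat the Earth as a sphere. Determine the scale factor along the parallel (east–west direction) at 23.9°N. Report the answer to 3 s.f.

1.09

For the equirectangular projection with φ₀ = 0 (plate carrée), h = 1 along meridians and k = sec φ along parallels.
k = 1/cos 23.9° = 1/0.9143 = 1.094.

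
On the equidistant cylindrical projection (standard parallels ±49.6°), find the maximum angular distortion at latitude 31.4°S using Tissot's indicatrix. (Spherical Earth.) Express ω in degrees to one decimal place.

15.7°

The equidistant cylindrical projection with φ₀ = 49.6° has h = 1 (meridians true) and k = cos φ₀ / cos φ along parallels.
At 31.4°: h = 1.000, k = 0.7593; principal scales a = 1.000, b = 0.7593.
sin(ω/2) = (a − b)/(a + b) = 0.2407/1.759 = 0.1368, so ω = 2 arcsin(0.1368) ≈ 15.7°.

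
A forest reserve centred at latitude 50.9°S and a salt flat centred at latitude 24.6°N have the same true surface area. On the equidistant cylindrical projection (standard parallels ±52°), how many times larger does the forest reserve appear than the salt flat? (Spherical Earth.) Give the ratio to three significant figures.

In the equirectangular projection with standard parallel φ₀ = 52° (x = Rλ cos φ₀, y = Rφ), meridians are true-scale (h = 1) and the parallel scale is k = cos φ₀ / cos φ.
Areal scale at 50.9°: h·k = 1.000 × 0.9762 = 0.9762.
Areal scale at 24.6°: h·k = 1.000 × 0.6771 = 0.6771.
Ratio = 0.9762/0.6771 ≈ 1.44.

1.44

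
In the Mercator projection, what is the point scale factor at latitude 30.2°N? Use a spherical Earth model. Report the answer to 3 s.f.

The Mercator projection is conformal; its linear scale factor is the same in every direction and equals sec φ = 1/cos φ.
k = 1/cos 30.2° = 1/0.8643 = 1.157.

1.16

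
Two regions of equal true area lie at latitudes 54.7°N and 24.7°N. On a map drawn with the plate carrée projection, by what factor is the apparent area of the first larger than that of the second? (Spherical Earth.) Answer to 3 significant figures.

1.57

In the plate carrée (x = Rλ, y = Rφ), meridians are true-scale (h = 1) and parallels are stretched by k = sec φ.
Areal scale at 54.7°: h·k = 1.000 × 1.731 = 1.731.
Areal scale at 24.7°: h·k = 1.000 × 1.101 = 1.101.
Ratio = 1.731/1.101 ≈ 1.57.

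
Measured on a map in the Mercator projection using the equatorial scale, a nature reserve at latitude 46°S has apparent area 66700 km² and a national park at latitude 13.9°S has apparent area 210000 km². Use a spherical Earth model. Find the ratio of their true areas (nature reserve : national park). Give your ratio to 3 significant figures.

Since Mercator area scale is 1/cos²φ, the true area equals the apparent area multiplied by cos²φ.
True area of nature reserve: 66700 × cos²(46°) = 66700 × 0.4826 = 32190 km².
True area of national park: 210000 × cos²(13.9°) = 210000 × 0.9423 = 197900 km².
Ratio = 32190 / 197900 ≈ 0.163.

0.163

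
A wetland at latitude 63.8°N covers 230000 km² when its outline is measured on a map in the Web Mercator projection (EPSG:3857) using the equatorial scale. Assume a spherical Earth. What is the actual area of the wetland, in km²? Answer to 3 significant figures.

The Mercator projection is conformal; its linear scale factor is the same in every direction and equals sec φ = 1/cos φ.
Areal scale = k² = sec²φ = 1/cos²(63.8°) = 1/0.4415² = 5.130.
True area = apparent / (areal scale) = 230000 / 5.130 ≈ 44800 km².

44800 km²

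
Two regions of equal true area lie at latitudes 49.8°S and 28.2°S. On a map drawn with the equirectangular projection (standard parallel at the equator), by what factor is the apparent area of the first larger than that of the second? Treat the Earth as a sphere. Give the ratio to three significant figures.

1.37

Plate carrée maps x = Rλ, y = Rφ. The meridian scale is h = 1 and the parallel scale is k = 1/cos φ = sec φ.
Areal scale at 49.8°: h·k = 1.000 × 1.549 = 1.549.
Areal scale at 28.2°: h·k = 1.000 × 1.135 = 1.135.
Ratio = 1.549/1.135 ≈ 1.37.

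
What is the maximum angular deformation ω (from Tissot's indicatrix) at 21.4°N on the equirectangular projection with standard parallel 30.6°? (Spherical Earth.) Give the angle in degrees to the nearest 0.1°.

4.5°

The equidistant cylindrical projection with φ₀ = 30.6° has h = 1 (meridians true) and k = cos φ₀ / cos φ along parallels.
At 21.4°: h = 1.000, k = 0.9245; principal scales a = 1.000, b = 0.9245.
sin(ω/2) = (a − b)/(a + b) = 0.07552/1.924 = 0.03924, so ω = 2 arcsin(0.03924) ≈ 4.5°.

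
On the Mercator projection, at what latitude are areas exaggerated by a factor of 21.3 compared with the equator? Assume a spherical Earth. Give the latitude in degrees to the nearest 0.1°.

Mercator areal scale is sec²φ.
sec²φ = 21.3  ⇒  cos²φ = 0.04695  ⇒  cos φ = 0.2167.
φ = arccos(0.2167) ≈ 77.5°.

77.5°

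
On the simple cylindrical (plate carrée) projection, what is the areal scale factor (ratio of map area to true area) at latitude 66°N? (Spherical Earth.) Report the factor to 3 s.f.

2.46

For the equirectangular projection with φ₀ = 0 (plate carrée), h = 1 along meridians and k = sec φ along parallels.
Areal scale = h·k = 1 × sec φ; at 66°, h = 1.000, k = 2.459, so h·k = 2.459.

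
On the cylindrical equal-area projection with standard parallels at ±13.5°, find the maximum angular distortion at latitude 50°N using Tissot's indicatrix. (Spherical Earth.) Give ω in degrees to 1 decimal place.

For cylindrical equal-area with standard parallel φ₀, h = cos φ / cos φ₀ and k = cos φ₀ / cos φ, so h·k = 1.
At 50°: h = 0.6611, k = 1.513; principal scales a = 1.513, b = 0.6611.
sin(ω/2) = (a − b)/(a + b) = 0.8517/2.174 = 0.3918, so ω = 2 arcsin(0.3918) ≈ 46.1°.

46.1°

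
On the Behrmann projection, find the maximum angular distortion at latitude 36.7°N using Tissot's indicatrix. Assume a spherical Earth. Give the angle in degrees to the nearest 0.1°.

8.8°

Behrmann is a cylindrical equal-area projection with standard parallels at ±30°. A cylindrical equal-area projection with standard parallel φ₀ has meridian scale h = cos φ / cos φ₀ and parallel scale k = cos φ₀ / cos φ (so areas are preserved, h·k = 1).
At 36.7°: h = 0.9258, k = 1.080; principal scales a = 1.080, b = 0.9258.
sin(ω/2) = (a − b)/(a + b) = 0.1543/2.006 = 0.07693, so ω = 2 arcsin(0.07693) ≈ 8.8°.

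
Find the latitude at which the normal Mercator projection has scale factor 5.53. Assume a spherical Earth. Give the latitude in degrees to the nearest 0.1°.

79.6°

Mercator scale is k = sec φ = 1/cos φ.
1/cos φ = 5.53  ⇒  cos φ = 0.1808  ⇒  φ = arccos(0.1808) ≈ 79.6°.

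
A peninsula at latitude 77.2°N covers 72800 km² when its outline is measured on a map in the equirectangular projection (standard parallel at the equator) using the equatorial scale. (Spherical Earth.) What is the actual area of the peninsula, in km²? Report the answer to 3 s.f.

16100 km²

For the equirectangular projection with φ₀ = 0 (plate carrée), h = 1 along meridians and k = sec φ along parallels.
Areal scale = h·k = 1 × sec φ; at 77.2°, h = 1.000, k = 4.514, so h·k = 4.514.
True area = apparent / (areal scale) = 72800 / 4.514 ≈ 16100 km².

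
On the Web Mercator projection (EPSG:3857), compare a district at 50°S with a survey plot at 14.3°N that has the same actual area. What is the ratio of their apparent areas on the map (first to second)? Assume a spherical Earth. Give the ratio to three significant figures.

Mercator is conformal with k = sec φ, so areal scale = k² = sec²φ.
At 50°: sec²(50°) = 1/0.6428² = 2.420.
At 14.3°: sec²(14.3°) = 1/0.9690² = 1.065.
Ratio = 2.420/1.065 = cos²(14.3°)/cos²(50°) ≈ 2.27.

2.27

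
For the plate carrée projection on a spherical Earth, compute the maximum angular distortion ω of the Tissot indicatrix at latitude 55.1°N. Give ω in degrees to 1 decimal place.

31.6°

For the equirectangular projection with φ₀ = 0 (plate carrée), h = 1 along meridians and k = sec φ along parallels.
At 55.1°: h = 1.000, k = 1.748; principal scales a = 1.748, b = 1.000.
sin(ω/2) = (a − b)/(a + b) = 0.7478/2.748 = 0.2721, so ω = 2 arcsin(0.2721) ≈ 31.6°.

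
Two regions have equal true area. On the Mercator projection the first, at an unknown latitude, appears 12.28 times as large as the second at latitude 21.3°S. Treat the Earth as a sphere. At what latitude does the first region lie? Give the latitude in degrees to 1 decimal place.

Mercator areal scale is sec²φ, so apparent-area ratio = sec²φ₁ / sec²φ₂ = cos²φ₂ / cos²φ₁.
cos²φ₂ / cos²φ₁ = 12.28  ⇒  cos φ₁ = cos 21.3° / √12.28 = 0.9317/3.504 = 0.2659.
φ₁ = arccos(0.2659) ≈ 74.6°.

74.6°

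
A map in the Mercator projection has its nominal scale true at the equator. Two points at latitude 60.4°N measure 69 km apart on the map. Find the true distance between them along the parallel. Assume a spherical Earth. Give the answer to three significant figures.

34.1 km

Mercator is conformal, so the point scale is isotropic: h = k = sec φ = 1/cos φ.
Along the parallel at 60.4°, map distances are exaggerated by k = sec 60.4° = 2.025.
True distance = 69 / 2.025 = 69 × cos 60.4° ≈ 34.1 km.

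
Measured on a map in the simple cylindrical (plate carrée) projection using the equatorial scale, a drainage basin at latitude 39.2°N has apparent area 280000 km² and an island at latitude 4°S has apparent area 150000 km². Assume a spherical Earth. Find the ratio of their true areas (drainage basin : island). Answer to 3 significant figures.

1.45

On the plate carrée, areal scale = h·k = 1 × sec φ, so true area = apparent × cos φ.
True area of drainage basin: 280000 × cos(39.2°) = 280000 × 0.7749 = 217000 km².
True area of island: 150000 × cos(4°) = 150000 × 0.9976 = 149600 km².
Ratio = 217000 / 149600 ≈ 1.45.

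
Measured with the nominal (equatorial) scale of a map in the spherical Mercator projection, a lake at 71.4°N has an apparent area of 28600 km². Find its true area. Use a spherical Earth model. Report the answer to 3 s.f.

2910 km²

For Mercator, h = k = sec φ (a conformal cylindrical projection has a single point scale, 1/cos φ).
Areal scale = k² = sec²φ = 1/cos²(71.4°) = 1/0.3190² = 9.829.
True area = apparent / (areal scale) = 28600 / 9.829 ≈ 2910 km².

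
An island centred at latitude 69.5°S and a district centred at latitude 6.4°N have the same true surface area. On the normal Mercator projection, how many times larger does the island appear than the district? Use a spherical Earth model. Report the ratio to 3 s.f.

8.05

Mercator is conformal with k = sec φ, so areal scale = k² = sec²φ.
At 69.5°: sec²(69.5°) = 1/0.3502² = 8.154.
At 6.4°: sec²(6.4°) = 1/0.9938² = 1.013.
Ratio = 8.154/1.013 = cos²(6.4°)/cos²(69.5°) ≈ 8.05.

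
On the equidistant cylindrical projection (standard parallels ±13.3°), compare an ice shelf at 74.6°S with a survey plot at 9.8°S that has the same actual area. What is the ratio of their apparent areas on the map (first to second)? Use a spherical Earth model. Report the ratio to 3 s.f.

3.71

In the equirectangular projection with standard parallel φ₀ = 13.3° (x = Rλ cos φ₀, y = Rφ), meridians are true-scale (h = 1) and the parallel scale is k = cos φ₀ / cos φ.
Areal scale at 74.6°: h·k = 1.000 × 3.665 = 3.665.
Areal scale at 9.8°: h·k = 1.000 × 0.9876 = 0.9876.
Ratio = 3.665/0.9876 ≈ 3.71.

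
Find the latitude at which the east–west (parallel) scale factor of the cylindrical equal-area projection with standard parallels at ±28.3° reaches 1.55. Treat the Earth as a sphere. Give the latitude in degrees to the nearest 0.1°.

55.4°

Cylindrical equal-area (φ₀ = 28.3°): h = cos φ / cos 28.3° along meridians, k = cos 28.3° / cos φ along parallels; h·k = 1.
k = cos φ₀ / cos φ = 1.55  ⇒  cos φ = cos 28.3° / 1.55 = 0.5680.
φ = arccos(0.5680) ≈ 55.4°.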